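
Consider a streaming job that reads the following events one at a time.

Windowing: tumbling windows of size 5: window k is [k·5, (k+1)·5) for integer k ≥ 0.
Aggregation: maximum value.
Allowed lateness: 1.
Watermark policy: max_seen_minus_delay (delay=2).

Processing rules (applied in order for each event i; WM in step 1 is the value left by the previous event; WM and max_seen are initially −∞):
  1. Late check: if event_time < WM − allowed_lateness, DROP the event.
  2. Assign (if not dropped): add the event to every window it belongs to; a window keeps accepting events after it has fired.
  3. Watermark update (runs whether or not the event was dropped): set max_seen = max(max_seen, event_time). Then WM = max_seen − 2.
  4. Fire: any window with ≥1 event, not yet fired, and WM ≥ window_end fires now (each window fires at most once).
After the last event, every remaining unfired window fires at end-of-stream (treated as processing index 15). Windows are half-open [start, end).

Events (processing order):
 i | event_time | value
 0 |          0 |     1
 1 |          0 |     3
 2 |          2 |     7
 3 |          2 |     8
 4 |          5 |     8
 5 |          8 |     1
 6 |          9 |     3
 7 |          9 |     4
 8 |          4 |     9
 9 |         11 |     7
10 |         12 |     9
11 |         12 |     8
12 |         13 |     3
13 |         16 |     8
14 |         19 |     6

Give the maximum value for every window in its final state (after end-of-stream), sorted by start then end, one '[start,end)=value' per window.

[0,5)=8 [5,10)=8 [10,15)=9 [15,20)=8

i=0 t=0 v=1: → [0,5); WM=-2
i=1 t=0 v=3: → [0,5); WM=-2
i=2 t=2 v=7: → [0,5); WM=0
i=3 t=2 v=8: → [0,5); WM=0
i=4 t=5 v=8: → [5,10); WM=3
i=5 t=8 v=1: → [5,10); WM=6; [0,5) fires=8
i=6 t=9 v=3: → [5,10); WM=7
i=7 t=9 v=4: → [5,10); WM=7
i=8 t=4 v=9: DROP (t<7-1); WM=7
i=9 t=11 v=7: → [10,15); WM=9
i=10 t=12 v=9: → [10,15); WM=10; [5,10) fires=8
i=11 t=12 v=8: → [10,15); WM=10
i=12 t=13 v=3: → [10,15); WM=11
i=13 t=16 v=8: → [15,20); WM=14
i=14 t=19 v=6: → [15,20); WM=17; [10,15) fires=9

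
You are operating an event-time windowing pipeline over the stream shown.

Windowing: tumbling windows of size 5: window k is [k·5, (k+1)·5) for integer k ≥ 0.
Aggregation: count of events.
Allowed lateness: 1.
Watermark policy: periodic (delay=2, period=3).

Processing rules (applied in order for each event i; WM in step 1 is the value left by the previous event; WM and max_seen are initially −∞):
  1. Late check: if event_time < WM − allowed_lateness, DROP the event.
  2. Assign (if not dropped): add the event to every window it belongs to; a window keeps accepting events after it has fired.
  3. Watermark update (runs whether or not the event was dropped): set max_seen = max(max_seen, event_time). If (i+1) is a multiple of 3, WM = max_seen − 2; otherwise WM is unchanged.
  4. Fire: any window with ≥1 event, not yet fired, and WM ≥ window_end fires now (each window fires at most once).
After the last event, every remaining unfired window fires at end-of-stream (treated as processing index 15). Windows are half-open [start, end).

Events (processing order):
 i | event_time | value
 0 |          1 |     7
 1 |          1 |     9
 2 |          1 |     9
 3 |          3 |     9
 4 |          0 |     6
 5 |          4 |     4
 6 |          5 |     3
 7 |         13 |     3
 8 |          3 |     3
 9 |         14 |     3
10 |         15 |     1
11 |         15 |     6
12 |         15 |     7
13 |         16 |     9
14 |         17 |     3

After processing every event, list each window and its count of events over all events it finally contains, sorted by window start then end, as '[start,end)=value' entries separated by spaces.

[0,5)=7 [5,10)=1 [10,15)=2 [15,20)=5

i=0 t=1 v=7: → [0,5); WM=−∞
i=1 t=1 v=9: → [0,5); WM=−∞
i=2 t=1 v=9: → [0,5); WM=-1
i=3 t=3 v=9: → [0,5); WM=-1
i=4 t=0 v=6: → [0,5); WM=-1
i=5 t=4 v=4: → [0,5); WM=2
i=6 t=5 v=3: → [5,10); WM=2
i=7 t=13 v=3: → [10,15); WM=2
i=8 t=3 v=3: → [0,5); WM=11; [0,5) fires=7 [5,10) fires=1
i=9 t=14 v=3: → [10,15); WM=11
i=10 t=15 v=1: → [15,20); WM=11
i=11 t=15 v=6: → [15,20); WM=13
i=12 t=15 v=7: → [15,20); WM=13
i=13 t=16 v=9: → [15,20); WM=13
i=14 t=17 v=3: → [15,20); WM=15; [10,15) fires=2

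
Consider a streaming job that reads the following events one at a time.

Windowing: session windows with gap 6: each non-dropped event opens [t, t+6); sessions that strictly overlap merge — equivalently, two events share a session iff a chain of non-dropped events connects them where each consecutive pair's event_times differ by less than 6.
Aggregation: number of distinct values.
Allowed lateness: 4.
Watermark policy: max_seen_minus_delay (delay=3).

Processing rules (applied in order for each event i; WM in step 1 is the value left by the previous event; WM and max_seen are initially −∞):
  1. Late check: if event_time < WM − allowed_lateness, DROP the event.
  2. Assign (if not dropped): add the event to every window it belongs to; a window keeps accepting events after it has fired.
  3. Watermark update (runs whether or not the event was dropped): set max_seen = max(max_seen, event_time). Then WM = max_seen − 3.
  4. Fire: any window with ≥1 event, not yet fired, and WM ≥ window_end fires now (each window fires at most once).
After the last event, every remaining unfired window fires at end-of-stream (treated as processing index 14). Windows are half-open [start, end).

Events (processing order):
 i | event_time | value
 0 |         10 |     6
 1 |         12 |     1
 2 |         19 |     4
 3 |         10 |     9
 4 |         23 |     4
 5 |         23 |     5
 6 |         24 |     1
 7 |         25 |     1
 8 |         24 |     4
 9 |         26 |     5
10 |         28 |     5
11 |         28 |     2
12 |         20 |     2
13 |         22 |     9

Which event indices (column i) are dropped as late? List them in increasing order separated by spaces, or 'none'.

i=0 t=10 v=6: → [10,16); WM=7
i=1 t=12 v=1: → [10,18); WM=9
i=2 t=19 v=4: → [19,25); WM=16
i=3 t=10 v=9: DROP (t<16-4); WM=16
i=4 t=23 v=4: → [19,29); WM=20
i=5 t=23 v=5: → [19,29); WM=20
i=6 t=24 v=1: → [19,30); WM=21
i=7 t=25 v=1: → [19,31); WM=22
i=8 t=24 v=4: → [19,31); WM=22
i=9 t=26 v=5: → [19,32); WM=23
i=10 t=28 v=5: → [19,34); WM=25
i=11 t=28 v=2: → [19,34); WM=25
i=12 t=20 v=2: DROP (t<25-4); WM=25
i=13 t=22 v=9: → [19,34); WM=25

3 12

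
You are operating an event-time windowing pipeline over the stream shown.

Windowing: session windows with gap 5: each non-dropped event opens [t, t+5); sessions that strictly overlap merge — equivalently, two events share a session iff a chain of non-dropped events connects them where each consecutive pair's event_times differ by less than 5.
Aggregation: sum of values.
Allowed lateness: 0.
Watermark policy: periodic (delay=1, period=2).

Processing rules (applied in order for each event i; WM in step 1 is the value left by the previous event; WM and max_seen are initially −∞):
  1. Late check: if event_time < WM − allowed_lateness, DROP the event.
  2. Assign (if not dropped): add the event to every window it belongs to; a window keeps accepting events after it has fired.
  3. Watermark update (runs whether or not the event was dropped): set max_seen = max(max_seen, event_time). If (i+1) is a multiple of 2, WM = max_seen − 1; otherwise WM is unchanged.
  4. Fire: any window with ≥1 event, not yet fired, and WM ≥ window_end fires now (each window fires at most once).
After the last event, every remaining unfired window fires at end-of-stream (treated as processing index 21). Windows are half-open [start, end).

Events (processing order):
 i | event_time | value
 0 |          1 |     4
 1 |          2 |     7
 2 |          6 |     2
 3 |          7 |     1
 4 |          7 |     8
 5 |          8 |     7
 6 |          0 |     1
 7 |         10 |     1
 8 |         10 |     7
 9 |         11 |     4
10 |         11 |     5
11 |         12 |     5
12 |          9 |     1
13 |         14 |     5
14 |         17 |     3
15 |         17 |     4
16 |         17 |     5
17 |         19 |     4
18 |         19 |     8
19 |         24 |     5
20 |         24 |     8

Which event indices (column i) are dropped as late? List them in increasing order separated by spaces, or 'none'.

i=0 t=1 v=4: → [1,6); WM=−∞
i=1 t=2 v=7: → [1,7); WM=1
i=2 t=6 v=2: → [1,11); WM=1
i=3 t=7 v=1: → [1,12); WM=6
i=4 t=7 v=8: → [1,12); WM=6
i=5 t=8 v=7: → [1,13); WM=7
i=6 t=0 v=1: DROP (t<7-0); WM=7
i=7 t=10 v=1: → [1,15); WM=9
i=8 t=10 v=7: → [1,15); WM=9
i=9 t=11 v=4: → [1,16); WM=10
i=10 t=11 v=5: → [1,16); WM=10
i=11 t=12 v=5: → [1,17); WM=11
i=12 t=9 v=1: DROP (t<11-0); WM=11
i=13 t=14 v=5: → [1,19); WM=13
i=14 t=17 v=3: → [1,22); WM=13
i=15 t=17 v=4: → [1,22); WM=16
i=16 t=17 v=5: → [1,22); WM=16
i=17 t=19 v=4: → [1,24); WM=18
i=18 t=19 v=8: → [1,24); WM=18
i=19 t=24 v=5: → [24,29); WM=23
i=20 t=24 v=8: → [24,29); WM=23

6 12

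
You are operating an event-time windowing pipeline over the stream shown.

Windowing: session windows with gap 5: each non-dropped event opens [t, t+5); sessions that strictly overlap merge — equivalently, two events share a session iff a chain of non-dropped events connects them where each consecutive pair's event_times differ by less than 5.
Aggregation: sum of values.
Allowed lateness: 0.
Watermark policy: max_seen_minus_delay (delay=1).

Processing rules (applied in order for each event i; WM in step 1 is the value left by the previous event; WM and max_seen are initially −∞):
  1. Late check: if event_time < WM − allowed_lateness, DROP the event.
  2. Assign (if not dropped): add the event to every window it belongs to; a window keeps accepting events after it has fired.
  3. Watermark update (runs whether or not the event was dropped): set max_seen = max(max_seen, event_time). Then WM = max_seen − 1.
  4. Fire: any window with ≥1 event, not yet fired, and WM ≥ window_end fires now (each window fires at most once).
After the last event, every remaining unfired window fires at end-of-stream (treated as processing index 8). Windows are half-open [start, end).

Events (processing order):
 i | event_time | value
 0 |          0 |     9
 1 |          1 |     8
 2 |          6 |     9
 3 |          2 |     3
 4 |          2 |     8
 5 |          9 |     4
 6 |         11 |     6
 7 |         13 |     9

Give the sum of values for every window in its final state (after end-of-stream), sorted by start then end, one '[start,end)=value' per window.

[0,6)=17 [6,18)=28

i=0 t=0 v=9: → [0,5); WM=-1
i=1 t=1 v=8: → [0,6); WM=0
i=2 t=6 v=9: → [6,11); WM=5
i=3 t=2 v=3: DROP (t<5-0); WM=5
i=4 t=2 v=8: DROP (t<5-0); WM=5
i=5 t=9 v=4: → [6,14); WM=8
i=6 t=11 v=6: → [6,16); WM=10
i=7 t=13 v=9: → [6,18); WM=12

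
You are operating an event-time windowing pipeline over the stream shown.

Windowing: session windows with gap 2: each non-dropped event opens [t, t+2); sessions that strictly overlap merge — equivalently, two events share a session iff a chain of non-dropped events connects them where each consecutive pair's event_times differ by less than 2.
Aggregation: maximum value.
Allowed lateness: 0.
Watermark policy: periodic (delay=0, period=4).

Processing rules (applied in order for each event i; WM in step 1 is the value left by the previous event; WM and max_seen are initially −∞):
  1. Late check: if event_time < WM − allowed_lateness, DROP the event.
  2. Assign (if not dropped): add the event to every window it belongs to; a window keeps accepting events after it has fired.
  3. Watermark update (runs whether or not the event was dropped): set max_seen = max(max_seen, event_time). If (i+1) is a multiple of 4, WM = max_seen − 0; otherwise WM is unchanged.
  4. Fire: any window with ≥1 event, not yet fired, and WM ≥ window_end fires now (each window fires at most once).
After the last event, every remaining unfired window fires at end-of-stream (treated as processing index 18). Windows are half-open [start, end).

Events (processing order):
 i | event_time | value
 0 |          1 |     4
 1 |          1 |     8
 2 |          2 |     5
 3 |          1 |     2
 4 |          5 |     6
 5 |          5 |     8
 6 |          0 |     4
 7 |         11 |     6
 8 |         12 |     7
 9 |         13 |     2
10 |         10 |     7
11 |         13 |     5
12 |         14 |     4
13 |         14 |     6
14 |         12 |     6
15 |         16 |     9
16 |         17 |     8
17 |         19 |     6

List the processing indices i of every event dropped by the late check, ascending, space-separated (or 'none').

i=0 t=1 v=4: → [1,3); WM=−∞
i=1 t=1 v=8: → [1,3); WM=−∞
i=2 t=2 v=5: → [1,4); WM=−∞
i=3 t=1 v=2: → [1,4); WM=2
i=4 t=5 v=6: → [5,7); WM=2
i=5 t=5 v=8: → [5,7); WM=2
i=6 t=0 v=4: DROP (t<2-0); WM=2
i=7 t=11 v=6: → [11,13); WM=11
i=8 t=12 v=7: → [11,14); WM=11
i=9 t=13 v=2: → [11,15); WM=11
i=10 t=10 v=7: DROP (t<11-0); WM=11
i=11 t=13 v=5: → [11,15); WM=13
i=12 t=14 v=4: → [11,16); WM=13
i=13 t=14 v=6: → [11,16); WM=13
i=14 t=12 v=6: DROP (t<13-0); WM=13
i=15 t=16 v=9: → [16,18); WM=16
i=16 t=17 v=8: → [16,19); WM=16
i=17 t=19 v=6: → [19,21); WM=16

6 10 14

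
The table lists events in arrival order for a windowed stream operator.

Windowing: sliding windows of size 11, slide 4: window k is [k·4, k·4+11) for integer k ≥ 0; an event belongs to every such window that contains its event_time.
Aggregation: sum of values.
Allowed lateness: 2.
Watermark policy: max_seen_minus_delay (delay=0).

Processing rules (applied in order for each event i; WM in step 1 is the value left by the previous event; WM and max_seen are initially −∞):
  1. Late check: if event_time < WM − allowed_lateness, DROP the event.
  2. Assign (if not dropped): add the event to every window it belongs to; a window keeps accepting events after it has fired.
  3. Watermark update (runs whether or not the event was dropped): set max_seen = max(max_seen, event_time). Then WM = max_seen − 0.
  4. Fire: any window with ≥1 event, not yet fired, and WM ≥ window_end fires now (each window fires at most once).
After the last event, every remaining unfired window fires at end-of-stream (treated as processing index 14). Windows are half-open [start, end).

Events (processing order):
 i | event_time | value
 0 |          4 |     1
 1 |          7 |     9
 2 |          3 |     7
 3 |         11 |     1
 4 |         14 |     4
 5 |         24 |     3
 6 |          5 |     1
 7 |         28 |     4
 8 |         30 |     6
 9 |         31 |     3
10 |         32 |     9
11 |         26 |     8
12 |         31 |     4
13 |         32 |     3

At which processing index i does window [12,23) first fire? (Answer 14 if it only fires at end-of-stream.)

5

i=0 t=4 v=1: → [4,15),[0,11); WM=4
i=1 t=7 v=9: → [4,15),[0,11); WM=7
i=2 t=3 v=7: DROP (t<7-2); WM=7
i=3 t=11 v=1: → [8,19),[4,15); WM=11; [0,11) fires=10
i=4 t=14 v=4: → [12,23),[8,19),[4,15); WM=14
i=5 t=24 v=3: → [24,35),[20,31),[16,27); WM=24; [4,15) fires=15 [8,19) fires=5 [12,23) fires=4
i=6 t=5 v=1: DROP (t<24-2); WM=24
i=7 t=28 v=4: → [28,39),[24,35),[20,31); WM=28; [16,27) fires=3
i=8 t=30 v=6: → [28,39),[24,35),[20,31); WM=30
i=9 t=31 v=3: → [28,39),[24,35); WM=31; [20,31) fires=13
i=10 t=32 v=9: → [32,43),[28,39),[24,35); WM=32
i=11 t=26 v=8: DROP (t<32-2); WM=32
i=12 t=31 v=4: → [28,39),[24,35); WM=32
i=13 t=32 v=3: → [32,43),[28,39),[24,35); WM=32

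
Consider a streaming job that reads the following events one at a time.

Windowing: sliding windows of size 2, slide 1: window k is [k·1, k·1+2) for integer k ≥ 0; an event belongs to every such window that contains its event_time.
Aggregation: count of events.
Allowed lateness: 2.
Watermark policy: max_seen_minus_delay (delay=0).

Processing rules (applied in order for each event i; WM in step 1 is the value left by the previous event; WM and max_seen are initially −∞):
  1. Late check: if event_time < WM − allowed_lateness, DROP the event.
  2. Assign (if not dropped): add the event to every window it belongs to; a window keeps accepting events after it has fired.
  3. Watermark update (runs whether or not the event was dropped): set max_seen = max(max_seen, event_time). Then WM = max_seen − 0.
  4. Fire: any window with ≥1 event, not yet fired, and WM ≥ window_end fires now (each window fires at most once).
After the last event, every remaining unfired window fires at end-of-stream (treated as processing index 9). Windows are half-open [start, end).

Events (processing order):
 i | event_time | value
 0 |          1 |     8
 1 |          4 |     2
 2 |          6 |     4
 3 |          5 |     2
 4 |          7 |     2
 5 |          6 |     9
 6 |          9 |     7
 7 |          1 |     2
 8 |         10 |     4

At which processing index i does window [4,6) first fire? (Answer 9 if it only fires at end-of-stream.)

2

i=0 t=1 v=8: → [1,3),[0,2); WM=1
i=1 t=4 v=2: → [4,6),[3,5); WM=4; [0,2) fires=1 [1,3) fires=1
i=2 t=6 v=4: → [6,8),[5,7); WM=6; [3,5) fires=1 [4,6) fires=1
i=3 t=5 v=2: → [5,7),[4,6); WM=6
i=4 t=7 v=2: → [7,9),[6,8); WM=7; [5,7) fires=2
i=5 t=6 v=9: → [6,8),[5,7); WM=7
i=6 t=9 v=7: → [9,11),[8,10); WM=9; [6,8) fires=3 [7,9) fires=1
i=7 t=1 v=2: DROP (t<9-2); WM=9
i=8 t=10 v=4: → [10,12),[9,11); WM=10; [8,10) fires=1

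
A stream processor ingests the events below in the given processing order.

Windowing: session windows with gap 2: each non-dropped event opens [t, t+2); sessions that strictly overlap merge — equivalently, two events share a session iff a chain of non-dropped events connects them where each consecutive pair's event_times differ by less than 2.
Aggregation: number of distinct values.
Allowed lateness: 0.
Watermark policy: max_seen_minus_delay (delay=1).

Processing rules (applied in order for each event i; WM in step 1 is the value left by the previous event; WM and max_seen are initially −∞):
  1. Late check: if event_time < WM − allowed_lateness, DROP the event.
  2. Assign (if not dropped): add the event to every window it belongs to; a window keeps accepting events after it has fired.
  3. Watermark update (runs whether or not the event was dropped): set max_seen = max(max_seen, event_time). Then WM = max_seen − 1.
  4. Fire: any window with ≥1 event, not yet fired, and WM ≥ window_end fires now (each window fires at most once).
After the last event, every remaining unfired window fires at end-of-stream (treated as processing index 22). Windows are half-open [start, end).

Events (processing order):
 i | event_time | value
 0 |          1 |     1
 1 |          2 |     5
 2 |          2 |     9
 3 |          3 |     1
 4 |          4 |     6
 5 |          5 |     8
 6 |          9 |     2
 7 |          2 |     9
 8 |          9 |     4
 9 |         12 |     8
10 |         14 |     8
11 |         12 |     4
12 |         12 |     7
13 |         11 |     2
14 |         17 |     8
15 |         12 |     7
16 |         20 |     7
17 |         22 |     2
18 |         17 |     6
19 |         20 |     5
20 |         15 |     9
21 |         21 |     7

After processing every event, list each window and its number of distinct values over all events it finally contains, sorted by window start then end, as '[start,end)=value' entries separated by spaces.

i=0 t=1 v=1: → [1,3); WM=0
i=1 t=2 v=5: → [1,4); WM=1
i=2 t=2 v=9: → [1,4); WM=1
i=3 t=3 v=1: → [1,5); WM=2
i=4 t=4 v=6: → [1,6); WM=3
i=5 t=5 v=8: → [1,7); WM=4
i=6 t=9 v=2: → [9,11); WM=8
i=7 t=2 v=9: DROP (t<8-0); WM=8
i=8 t=9 v=4: → [9,11); WM=8
i=9 t=12 v=8: → [12,14); WM=11
i=10 t=14 v=8: → [14,16); WM=13
i=11 t=12 v=4: DROP (t<13-0); WM=13
i=12 t=12 v=7: DROP (t<13-0); WM=13
i=13 t=11 v=2: DROP (t<13-0); WM=13
i=14 t=17 v=8: → [17,19); WM=16
i=15 t=12 v=7: DROP (t<16-0); WM=16
i=16 t=20 v=7: → [20,22); WM=19
i=17 t=22 v=2: → [22,24); WM=21
i=18 t=17 v=6: DROP (t<21-0); WM=21
i=19 t=20 v=5: DROP (t<21-0); WM=21
i=20 t=15 v=9: DROP (t<21-0); WM=21
i=21 t=21 v=7: → [20,24); WM=21

[1,7)=5 [9,11)=2 [12,14)=1 [14,16)=1 [17,19)=1 [20,24)=2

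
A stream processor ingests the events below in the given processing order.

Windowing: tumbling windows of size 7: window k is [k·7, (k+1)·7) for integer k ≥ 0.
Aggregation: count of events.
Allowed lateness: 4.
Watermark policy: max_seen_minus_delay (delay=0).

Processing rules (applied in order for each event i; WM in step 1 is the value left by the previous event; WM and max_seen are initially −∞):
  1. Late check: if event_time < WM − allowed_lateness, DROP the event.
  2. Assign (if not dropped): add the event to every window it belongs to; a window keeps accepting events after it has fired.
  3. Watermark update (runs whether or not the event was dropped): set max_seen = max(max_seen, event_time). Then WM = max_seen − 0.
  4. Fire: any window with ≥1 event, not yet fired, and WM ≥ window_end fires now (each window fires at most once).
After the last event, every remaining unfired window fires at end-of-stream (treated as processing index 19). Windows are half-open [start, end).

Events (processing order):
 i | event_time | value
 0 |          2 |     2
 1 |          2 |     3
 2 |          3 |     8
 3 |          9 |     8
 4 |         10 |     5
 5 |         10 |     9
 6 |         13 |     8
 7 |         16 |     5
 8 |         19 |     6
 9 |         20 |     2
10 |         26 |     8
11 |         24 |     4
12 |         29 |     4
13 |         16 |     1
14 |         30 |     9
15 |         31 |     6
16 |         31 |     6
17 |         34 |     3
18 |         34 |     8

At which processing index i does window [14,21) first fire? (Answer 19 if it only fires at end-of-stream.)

10

i=0 t=2 v=2: → [0,7); WM=2
i=1 t=2 v=3: → [0,7); WM=2
i=2 t=3 v=8: → [0,7); WM=3
i=3 t=9 v=8: → [7,14); WM=9; [0,7) fires=3
i=4 t=10 v=5: → [7,14); WM=10
i=5 t=10 v=9: → [7,14); WM=10
i=6 t=13 v=8: → [7,14); WM=13
i=7 t=16 v=5: → [14,21); WM=16; [7,14) fires=4
i=8 t=19 v=6: → [14,21); WM=19
i=9 t=20 v=2: → [14,21); WM=20
i=10 t=26 v=8: → [21,28); WM=26; [14,21) fires=3
i=11 t=24 v=4: → [21,28); WM=26
i=12 t=29 v=4: → [28,35); WM=29; [21,28) fires=2
i=13 t=16 v=1: DROP (t<29-4); WM=29
i=14 t=30 v=9: → [28,35); WM=30
i=15 t=31 v=6: → [28,35); WM=31
i=16 t=31 v=6: → [28,35); WM=31
i=17 t=34 v=3: → [28,35); WM=34
i=18 t=34 v=8: → [28,35); WM=34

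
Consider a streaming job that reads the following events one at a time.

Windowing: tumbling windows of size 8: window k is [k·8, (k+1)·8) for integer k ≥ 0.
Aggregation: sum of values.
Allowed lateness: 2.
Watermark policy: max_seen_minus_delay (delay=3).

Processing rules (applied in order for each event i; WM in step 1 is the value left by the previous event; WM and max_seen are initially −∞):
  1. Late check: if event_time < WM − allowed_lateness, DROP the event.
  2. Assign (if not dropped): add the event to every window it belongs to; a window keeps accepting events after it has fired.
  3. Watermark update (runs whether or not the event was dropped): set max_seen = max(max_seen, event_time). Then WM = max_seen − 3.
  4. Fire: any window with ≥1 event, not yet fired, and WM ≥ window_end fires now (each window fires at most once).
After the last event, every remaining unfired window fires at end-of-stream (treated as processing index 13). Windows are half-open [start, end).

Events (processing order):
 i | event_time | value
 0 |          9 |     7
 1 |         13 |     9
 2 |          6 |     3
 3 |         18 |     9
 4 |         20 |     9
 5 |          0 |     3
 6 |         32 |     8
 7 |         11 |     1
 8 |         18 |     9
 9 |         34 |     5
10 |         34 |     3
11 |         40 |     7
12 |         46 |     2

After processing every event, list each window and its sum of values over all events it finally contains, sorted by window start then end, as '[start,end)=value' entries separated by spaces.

i=0 t=9 v=7: → [8,16); WM=6
i=1 t=13 v=9: → [8,16); WM=10
i=2 t=6 v=3: DROP (t<10-2); WM=10
i=3 t=18 v=9: → [16,24); WM=15
i=4 t=20 v=9: → [16,24); WM=17; [8,16) fires=16
i=5 t=0 v=3: DROP (t<17-2); WM=17
i=6 t=32 v=8: → [32,40); WM=29; [16,24) fires=18
i=7 t=11 v=1: DROP (t<29-2); WM=29
i=8 t=18 v=9: DROP (t<29-2); WM=29
i=9 t=34 v=5: → [32,40); WM=31
i=10 t=34 v=3: → [32,40); WM=31
i=11 t=40 v=7: → [40,48); WM=37
i=12 t=46 v=2: → [40,48); WM=43; [32,40) fires=16

[8,16)=16 [16,24)=18 [32,40)=16 [40,48)=9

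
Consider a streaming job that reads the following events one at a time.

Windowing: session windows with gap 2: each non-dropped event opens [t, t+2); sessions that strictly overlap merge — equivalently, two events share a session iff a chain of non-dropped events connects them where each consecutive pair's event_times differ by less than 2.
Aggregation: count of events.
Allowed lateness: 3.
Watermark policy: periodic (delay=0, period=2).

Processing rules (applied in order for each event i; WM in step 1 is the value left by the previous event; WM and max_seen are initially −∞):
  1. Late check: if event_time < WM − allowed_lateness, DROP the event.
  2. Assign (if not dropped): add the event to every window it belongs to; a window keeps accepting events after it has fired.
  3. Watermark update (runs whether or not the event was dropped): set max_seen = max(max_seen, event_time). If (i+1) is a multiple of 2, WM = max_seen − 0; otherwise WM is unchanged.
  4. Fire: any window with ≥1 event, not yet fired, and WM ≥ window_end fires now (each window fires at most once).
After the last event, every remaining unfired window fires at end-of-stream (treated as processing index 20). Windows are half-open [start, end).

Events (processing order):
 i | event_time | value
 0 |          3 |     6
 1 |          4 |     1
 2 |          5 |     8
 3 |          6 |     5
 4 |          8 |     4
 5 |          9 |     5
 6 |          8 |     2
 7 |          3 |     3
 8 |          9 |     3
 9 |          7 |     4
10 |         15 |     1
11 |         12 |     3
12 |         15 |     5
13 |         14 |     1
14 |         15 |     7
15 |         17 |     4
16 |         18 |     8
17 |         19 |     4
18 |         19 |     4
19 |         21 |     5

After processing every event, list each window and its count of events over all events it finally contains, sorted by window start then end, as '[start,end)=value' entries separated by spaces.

i=0 t=3 v=6: → [3,5); WM=−∞
i=1 t=4 v=1: → [3,6); WM=4
i=2 t=5 v=8: → [3,7); WM=4
i=3 t=6 v=5: → [3,8); WM=6
i=4 t=8 v=4: → [8,10); WM=6
i=5 t=9 v=5: → [8,11); WM=9
i=6 t=8 v=2: → [8,11); WM=9
i=7 t=3 v=3: DROP (t<9-3); WM=9
i=8 t=9 v=3: → [8,11); WM=9
i=9 t=7 v=4: → [3,11); WM=9
i=10 t=15 v=1: → [15,17); WM=9
i=11 t=12 v=3: → [12,14); WM=15
i=12 t=15 v=5: → [15,17); WM=15
i=13 t=14 v=1: → [14,17); WM=15
i=14 t=15 v=7: → [14,17); WM=15
i=15 t=17 v=4: → [17,19); WM=17
i=16 t=18 v=8: → [17,20); WM=17
i=17 t=19 v=4: → [17,21); WM=19
i=18 t=19 v=4: → [17,21); WM=19
i=19 t=21 v=5: → [21,23); WM=21

[3,11)=9 [12,14)=1 [14,17)=4 [17,21)=4 [21,23)=1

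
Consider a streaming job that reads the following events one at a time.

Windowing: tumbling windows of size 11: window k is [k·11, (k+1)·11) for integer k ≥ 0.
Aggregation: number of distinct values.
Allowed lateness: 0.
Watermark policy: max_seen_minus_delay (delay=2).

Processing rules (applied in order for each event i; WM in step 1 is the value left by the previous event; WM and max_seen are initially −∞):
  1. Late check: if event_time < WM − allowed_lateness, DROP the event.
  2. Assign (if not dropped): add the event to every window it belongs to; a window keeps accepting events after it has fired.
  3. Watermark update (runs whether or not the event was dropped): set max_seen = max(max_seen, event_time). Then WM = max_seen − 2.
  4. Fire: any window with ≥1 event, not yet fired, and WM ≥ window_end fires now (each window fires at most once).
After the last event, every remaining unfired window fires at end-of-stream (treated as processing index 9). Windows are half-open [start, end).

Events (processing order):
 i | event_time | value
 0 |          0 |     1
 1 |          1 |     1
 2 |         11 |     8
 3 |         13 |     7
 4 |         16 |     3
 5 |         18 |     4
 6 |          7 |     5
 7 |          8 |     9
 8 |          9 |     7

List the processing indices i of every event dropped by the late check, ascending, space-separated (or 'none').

i=0 t=0 v=1: → [0,11); WM=-2
i=1 t=1 v=1: → [0,11); WM=-1
i=2 t=11 v=8: → [11,22); WM=9
i=3 t=13 v=7: → [11,22); WM=11; [0,11) fires=1
i=4 t=16 v=3: → [11,22); WM=14
i=5 t=18 v=4: → [11,22); WM=16
i=6 t=7 v=5: DROP (t<16-0); WM=16
i=7 t=8 v=9: DROP (t<16-0); WM=16
i=8 t=9 v=7: DROP (t<16-0); WM=16

6 7 8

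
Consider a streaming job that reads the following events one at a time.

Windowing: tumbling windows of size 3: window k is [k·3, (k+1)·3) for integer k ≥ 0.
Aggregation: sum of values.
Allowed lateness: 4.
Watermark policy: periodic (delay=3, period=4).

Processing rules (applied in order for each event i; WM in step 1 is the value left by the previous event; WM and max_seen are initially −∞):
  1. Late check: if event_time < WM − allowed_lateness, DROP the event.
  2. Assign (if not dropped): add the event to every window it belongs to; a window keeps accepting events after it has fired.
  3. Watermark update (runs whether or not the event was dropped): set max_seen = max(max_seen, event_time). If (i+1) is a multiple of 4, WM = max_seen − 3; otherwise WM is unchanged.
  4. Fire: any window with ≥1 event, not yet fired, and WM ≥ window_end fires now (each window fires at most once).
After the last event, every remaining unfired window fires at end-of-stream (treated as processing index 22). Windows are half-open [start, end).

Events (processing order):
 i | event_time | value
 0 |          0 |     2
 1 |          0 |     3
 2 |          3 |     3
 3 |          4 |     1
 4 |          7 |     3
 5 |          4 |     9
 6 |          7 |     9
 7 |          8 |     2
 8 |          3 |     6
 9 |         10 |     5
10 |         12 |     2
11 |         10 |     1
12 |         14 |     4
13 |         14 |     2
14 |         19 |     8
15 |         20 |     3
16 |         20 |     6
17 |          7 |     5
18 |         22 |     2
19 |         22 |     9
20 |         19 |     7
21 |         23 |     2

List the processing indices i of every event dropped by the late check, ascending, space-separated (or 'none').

i=0 t=0 v=2: → [0,3); WM=−∞
i=1 t=0 v=3: → [0,3); WM=−∞
i=2 t=3 v=3: → [3,6); WM=−∞
i=3 t=4 v=1: → [3,6); WM=1
i=4 t=7 v=3: → [6,9); WM=1
i=5 t=4 v=9: → [3,6); WM=1
i=6 t=7 v=9: → [6,9); WM=1
i=7 t=8 v=2: → [6,9); WM=5; [0,3) fires=5
i=8 t=3 v=6: → [3,6); WM=5
i=9 t=10 v=5: → [9,12); WM=5
i=10 t=12 v=2: → [12,15); WM=5
i=11 t=10 v=1: → [9,12); WM=9; [3,6) fires=19 [6,9) fires=14
i=12 t=14 v=4: → [12,15); WM=9
i=13 t=14 v=2: → [12,15); WM=9
i=14 t=19 v=8: → [18,21); WM=9
i=15 t=20 v=3: → [18,21); WM=17; [9,12) fires=6 [12,15) fires=8
i=16 t=20 v=6: → [18,21); WM=17
i=17 t=7 v=5: DROP (t<17-4); WM=17
i=18 t=22 v=2: → [21,24); WM=17
i=19 t=22 v=9: → [21,24); WM=19
i=20 t=19 v=7: → [18,21); WM=19
i=21 t=23 v=2: → [21,24); WM=19

17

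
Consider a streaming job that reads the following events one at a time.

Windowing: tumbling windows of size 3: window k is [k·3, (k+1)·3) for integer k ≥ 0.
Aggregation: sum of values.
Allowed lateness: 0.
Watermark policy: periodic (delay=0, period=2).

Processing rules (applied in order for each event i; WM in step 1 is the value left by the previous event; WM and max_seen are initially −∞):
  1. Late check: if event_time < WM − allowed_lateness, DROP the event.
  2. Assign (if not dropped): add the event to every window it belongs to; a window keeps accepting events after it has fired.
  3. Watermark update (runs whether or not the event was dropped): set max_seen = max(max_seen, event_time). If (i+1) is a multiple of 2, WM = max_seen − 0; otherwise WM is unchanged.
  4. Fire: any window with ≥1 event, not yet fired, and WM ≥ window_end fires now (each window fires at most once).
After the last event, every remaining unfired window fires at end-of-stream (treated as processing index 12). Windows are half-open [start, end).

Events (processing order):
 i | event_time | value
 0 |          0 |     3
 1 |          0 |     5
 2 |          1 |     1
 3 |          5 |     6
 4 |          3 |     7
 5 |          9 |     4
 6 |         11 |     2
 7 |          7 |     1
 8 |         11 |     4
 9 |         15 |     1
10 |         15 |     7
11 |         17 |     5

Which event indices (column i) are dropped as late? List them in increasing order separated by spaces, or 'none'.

4 7

i=0 t=0 v=3: → [0,3); WM=−∞
i=1 t=0 v=5: → [0,3); WM=0
i=2 t=1 v=1: → [0,3); WM=0
i=3 t=5 v=6: → [3,6); WM=5; [0,3) fires=9
i=4 t=3 v=7: DROP (t<5-0); WM=5
i=5 t=9 v=4: → [9,12); WM=9; [3,6) fires=6
i=6 t=11 v=2: → [9,12); WM=9
i=7 t=7 v=1: DROP (t<9-0); WM=11
i=8 t=11 v=4: → [9,12); WM=11
i=9 t=15 v=1: → [15,18); WM=15; [9,12) fires=10
i=10 t=15 v=7: → [15,18); WM=15
i=11 t=17 v=5: → [15,18); WM=17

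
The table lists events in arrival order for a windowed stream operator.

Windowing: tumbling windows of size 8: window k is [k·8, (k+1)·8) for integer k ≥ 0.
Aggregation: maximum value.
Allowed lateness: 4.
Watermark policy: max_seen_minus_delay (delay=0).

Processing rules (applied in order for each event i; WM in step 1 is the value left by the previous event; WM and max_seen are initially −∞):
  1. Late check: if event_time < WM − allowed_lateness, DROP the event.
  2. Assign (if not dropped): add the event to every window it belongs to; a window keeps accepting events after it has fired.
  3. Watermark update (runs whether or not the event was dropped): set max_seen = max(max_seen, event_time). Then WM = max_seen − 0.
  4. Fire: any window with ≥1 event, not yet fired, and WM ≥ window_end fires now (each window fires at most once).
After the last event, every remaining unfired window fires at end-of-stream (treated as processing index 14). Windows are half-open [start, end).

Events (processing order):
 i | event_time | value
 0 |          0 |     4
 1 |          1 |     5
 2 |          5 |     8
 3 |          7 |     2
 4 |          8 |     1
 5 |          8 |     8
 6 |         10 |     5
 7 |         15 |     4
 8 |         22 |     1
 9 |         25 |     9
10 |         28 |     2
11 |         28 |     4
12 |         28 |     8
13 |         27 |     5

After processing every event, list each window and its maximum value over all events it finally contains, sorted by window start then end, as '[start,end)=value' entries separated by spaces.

[0,8)=8 [8,16)=8 [16,24)=1 [24,32)=9

i=0 t=0 v=4: → [0,8); WM=0
i=1 t=1 v=5: → [0,8); WM=1
i=2 t=5 v=8: → [0,8); WM=5
i=3 t=7 v=2: → [0,8); WM=7
i=4 t=8 v=1: → [8,16); WM=8; [0,8) fires=8
i=5 t=8 v=8: → [8,16); WM=8
i=6 t=10 v=5: → [8,16); WM=10
i=7 t=15 v=4: → [8,16); WM=15
i=8 t=22 v=1: → [16,24); WM=22; [8,16) fires=8
i=9 t=25 v=9: → [24,32); WM=25; [16,24) fires=1
i=10 t=28 v=2: → [24,32); WM=28
i=11 t=28 v=4: → [24,32); WM=28
i=12 t=28 v=8: → [24,32); WM=28
i=13 t=27 v=5: → [24,32); WM=28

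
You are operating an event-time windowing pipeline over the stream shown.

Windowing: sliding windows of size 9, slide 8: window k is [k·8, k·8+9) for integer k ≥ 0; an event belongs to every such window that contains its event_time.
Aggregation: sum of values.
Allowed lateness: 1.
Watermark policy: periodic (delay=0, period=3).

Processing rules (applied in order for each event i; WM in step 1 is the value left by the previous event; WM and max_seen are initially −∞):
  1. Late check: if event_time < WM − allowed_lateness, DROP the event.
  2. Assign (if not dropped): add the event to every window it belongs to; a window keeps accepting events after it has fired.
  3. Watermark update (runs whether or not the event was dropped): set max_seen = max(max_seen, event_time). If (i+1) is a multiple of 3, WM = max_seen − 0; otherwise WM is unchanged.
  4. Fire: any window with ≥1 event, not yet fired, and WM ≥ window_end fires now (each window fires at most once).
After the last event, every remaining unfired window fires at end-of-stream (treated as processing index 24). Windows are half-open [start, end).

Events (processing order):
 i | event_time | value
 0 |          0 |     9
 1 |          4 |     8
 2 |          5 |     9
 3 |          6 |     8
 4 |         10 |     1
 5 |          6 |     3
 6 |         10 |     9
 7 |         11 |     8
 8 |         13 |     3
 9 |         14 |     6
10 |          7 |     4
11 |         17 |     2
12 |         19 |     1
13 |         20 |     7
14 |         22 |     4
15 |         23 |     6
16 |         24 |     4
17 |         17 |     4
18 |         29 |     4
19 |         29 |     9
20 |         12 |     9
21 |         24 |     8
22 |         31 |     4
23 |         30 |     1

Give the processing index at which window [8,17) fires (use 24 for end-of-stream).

11

i=0 t=0 v=9: → [0,9); WM=−∞
i=1 t=4 v=8: → [0,9); WM=−∞
i=2 t=5 v=9: → [0,9); WM=5
i=3 t=6 v=8: → [0,9); WM=5
i=4 t=10 v=1: → [8,17); WM=5
i=5 t=6 v=3: → [0,9); WM=10; [0,9) fires=37
i=6 t=10 v=9: → [8,17); WM=10
i=7 t=11 v=8: → [8,17); WM=10
i=8 t=13 v=3: → [8,17); WM=13
i=9 t=14 v=6: → [8,17); WM=13
i=10 t=7 v=4: DROP (t<13-1); WM=13
i=11 t=17 v=2: → [16,25); WM=17; [8,17) fires=27
i=12 t=19 v=1: → [16,25); WM=17
i=13 t=20 v=7: → [16,25); WM=17
i=14 t=22 v=4: → [16,25); WM=22
i=15 t=23 v=6: → [16,25); WM=22
i=16 t=24 v=4: → [24,33),[16,25); WM=22
i=17 t=17 v=4: DROP (t<22-1); WM=24
i=18 t=29 v=4: → [24,33); WM=24
i=19 t=29 v=9: → [24,33); WM=24
i=20 t=12 v=9: DROP (t<24-1); WM=29; [16,25) fires=24
i=21 t=24 v=8: DROP (t<29-1); WM=29
i=22 t=31 v=4: → [24,33); WM=29
i=23 t=30 v=1: → [24,33); WM=31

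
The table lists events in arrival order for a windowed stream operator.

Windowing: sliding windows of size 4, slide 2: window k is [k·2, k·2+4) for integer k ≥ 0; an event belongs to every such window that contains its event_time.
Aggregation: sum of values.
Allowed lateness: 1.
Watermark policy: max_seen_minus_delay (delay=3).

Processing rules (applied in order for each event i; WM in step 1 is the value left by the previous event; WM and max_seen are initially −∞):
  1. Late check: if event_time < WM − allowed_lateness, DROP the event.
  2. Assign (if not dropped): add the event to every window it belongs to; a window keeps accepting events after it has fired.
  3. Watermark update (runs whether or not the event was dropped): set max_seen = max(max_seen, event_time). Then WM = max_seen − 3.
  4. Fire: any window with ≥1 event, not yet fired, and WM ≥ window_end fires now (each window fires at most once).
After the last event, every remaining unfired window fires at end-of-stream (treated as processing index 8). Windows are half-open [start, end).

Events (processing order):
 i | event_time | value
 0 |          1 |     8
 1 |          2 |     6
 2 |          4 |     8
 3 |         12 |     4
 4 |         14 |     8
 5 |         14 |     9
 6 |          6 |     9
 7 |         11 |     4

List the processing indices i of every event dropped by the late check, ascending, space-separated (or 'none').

6

i=0 t=1 v=8: → [0,4); WM=-2
i=1 t=2 v=6: → [2,6),[0,4); WM=-1
i=2 t=4 v=8: → [4,8),[2,6); WM=1
i=3 t=12 v=4: → [12,16),[10,14); WM=9; [0,4) fires=14 [2,6) fires=14 [4,8) fires=8
i=4 t=14 v=8: → [14,18),[12,16); WM=11
i=5 t=14 v=9: → [14,18),[12,16); WM=11
i=6 t=6 v=9: DROP (t<11-1); WM=11
i=7 t=11 v=4: → [10,14),[8,12); WM=11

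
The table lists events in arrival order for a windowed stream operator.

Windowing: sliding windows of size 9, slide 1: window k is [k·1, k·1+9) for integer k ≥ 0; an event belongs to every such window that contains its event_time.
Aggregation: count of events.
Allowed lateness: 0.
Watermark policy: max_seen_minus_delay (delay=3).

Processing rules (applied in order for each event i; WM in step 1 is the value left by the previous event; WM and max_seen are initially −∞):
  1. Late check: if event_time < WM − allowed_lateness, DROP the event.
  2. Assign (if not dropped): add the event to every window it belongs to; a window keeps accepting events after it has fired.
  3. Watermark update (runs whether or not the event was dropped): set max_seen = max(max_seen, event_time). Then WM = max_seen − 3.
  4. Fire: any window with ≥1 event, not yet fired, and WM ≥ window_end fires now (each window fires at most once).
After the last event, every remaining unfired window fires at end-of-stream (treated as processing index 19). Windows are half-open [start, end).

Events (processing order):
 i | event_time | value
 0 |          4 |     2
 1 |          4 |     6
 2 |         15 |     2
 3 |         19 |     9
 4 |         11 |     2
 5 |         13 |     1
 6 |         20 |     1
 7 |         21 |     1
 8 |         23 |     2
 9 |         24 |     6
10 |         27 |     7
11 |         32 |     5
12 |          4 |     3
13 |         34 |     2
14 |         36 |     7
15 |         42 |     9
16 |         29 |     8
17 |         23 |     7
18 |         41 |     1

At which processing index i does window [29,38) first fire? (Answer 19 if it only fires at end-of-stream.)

i=0 t=4 v=2: → [4,13),[3,12),[2,11),[1,10),[0,9); WM=1
i=1 t=4 v=6: → [4,13),[3,12),[2,11),[1,10),[0,9); WM=1
i=2 t=15 v=2: → [15,24),[14,23),[13,22),[12,21),[11,20),[10,19),[9,18),[8,17),[7,16); WM=12; [0,9) fires=2 [1,10) fires=2 [2,11) fires=2 [3,12) fires=2
i=3 t=19 v=9: → [19,28),[18,27),[17,26),[16,25),[15,24),[14,23),[13,22),[12,21),[11,20); WM=16; [4,13) fires=2 [7,16) fires=1
i=4 t=11 v=2: DROP (t<16-0); WM=16
i=5 t=13 v=1: DROP (t<16-0); WM=16
i=6 t=20 v=1: → [20,29),[19,28),[18,27),[17,26),[16,25),[15,24),[14,23),[13,22),[12,21); WM=17; [8,17) fires=1
i=7 t=21 v=1: → [21,30),[20,29),[19,28),[18,27),[17,26),[16,25),[15,24),[14,23),[13,22); WM=18; [9,18) fires=1
i=8 t=23 v=2: → [23,32),[22,31),[21,30),[20,29),[19,28),[18,27),[17,26),[16,25),[15,24); WM=20; [10,19) fires=1 [11,20) fires=2
i=9 t=24 v=6: → [24,33),[23,32),[22,31),[21,30),[20,29),[19,28),[18,27),[17,26),[16,25); WM=21; [12,21) fires=3
i=10 t=27 v=7: → [27,36),[26,35),[25,34),[24,33),[23,32),[22,31),[21,30),[20,29),[19,28); WM=24; [13,22) fires=4 [14,23) fires=4 [15,24) fires=5
i=11 t=32 v=5: → [32,41),[31,40),[30,39),[29,38),[28,37),[27,36),[26,35),[25,34),[24,33); WM=29; [16,25) fires=5 [17,26) fires=5 [18,27) fires=5 [19,28) fires=6 [20,29) fires=5
i=12 t=4 v=3: DROP (t<29-0); WM=29
i=13 t=34 v=2: → [34,43),[33,42),[32,41),[31,40),[30,39),[29,38),[28,37),[27,36),[26,35); WM=31; [21,30) fires=4 [22,31) fires=3
i=14 t=36 v=7: → [36,45),[35,44),[34,43),[33,42),[32,41),[31,40),[30,39),[29,38),[28,37); WM=33; [23,32) fires=3 [24,33) fires=3
i=15 t=42 v=9: → [42,51),[41,50),[40,49),[39,48),[38,47),[37,46),[36,45),[35,44),[34,43); WM=39; [25,34) fires=2 [26,35) fires=3 [27,36) fires=3 [28,37) fires=3 [29,38) fires=3 [30,39) fires=3
i=16 t=29 v=8: DROP (t<39-0); WM=39
i=17 t=23 v=7: DROP (t<39-0); WM=39
i=18 t=41 v=1: → [41,50),[40,49),[39,48),[38,47),[37,46),[36,45),[35,44),[34,43),[33,42); WM=39

15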